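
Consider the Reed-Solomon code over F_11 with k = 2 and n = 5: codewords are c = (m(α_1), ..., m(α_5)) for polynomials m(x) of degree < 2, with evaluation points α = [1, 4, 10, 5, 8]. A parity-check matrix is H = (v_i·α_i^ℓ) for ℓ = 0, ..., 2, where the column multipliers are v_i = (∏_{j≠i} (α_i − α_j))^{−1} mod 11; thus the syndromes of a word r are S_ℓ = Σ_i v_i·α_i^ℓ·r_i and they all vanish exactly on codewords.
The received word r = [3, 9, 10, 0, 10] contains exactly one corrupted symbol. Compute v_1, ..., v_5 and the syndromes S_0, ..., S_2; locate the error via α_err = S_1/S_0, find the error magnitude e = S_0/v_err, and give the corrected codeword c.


S = (6, 4, 10), error at position 5, error magnitude e = 4, c = [3, 9, 10, 0, 6].

Step 1: column multipliers v_i = (∏_{j≠i}(α_i − α_j))^{−1} mod 11.
  i = 1 (α = 1): (1−4)(1−10)(1−5)(1−8) = (−3)·(−9)·(−4)·(−7) = 756 ≡ 8, so v_1 = 8^{−1} = 7 (mod 11).
  i = 2 (α = 4): (4−1)(4−10)(4−5)(4−8) = 3·(−6)·(−1)·(−4) = −72 ≡ 5, so v_2 = 5^{−1} = 9 (mod 11).
  i = 3 (α = 10): (10−1)(10−4)(10−5)(10−8) = 9·6·5·2 = 540 ≡ 1, so v_3 = 1^{−1} = 1 (mod 11).
  i = 4 (α = 5): (5−1)(5−4)(5−10)(5−8) = 4·1·(−5)·(−3) = 60 ≡ 5, so v_4 = 5^{−1} = 9 (mod 11).
  i = 5 (α = 8): (8−1)(8−4)(8−10)(8−5) = 7·4·(−2)·3 = −168 ≡ 8, so v_5 = 8^{−1} = 7 (mod 11).
  v = [7, 9, 1, 9, 7].
Step 2: syndromes of r = [3, 9, 10, 0, 10] (all sums mod 11).
  S_0 = Σ v_i r_i = 7·3 + 9·9 + 1·10 + 9·0 + 7·10 = 182 ≡ 6.
  S_1 = Σ v_i α_i r_i = 7·1·3 + 9·4·9 + 1·10·10 + 9·5·0 + 7·8·10 = 1005 ≡ 4.
  α_i^2 mod 11 = [1, 5, 1, 3, 9].
  S_2 = Σ v_i α_i^2 r_i = 7·1·3 + 9·5·9 + 1·1·10 + 9·3·0 + 7·9·10 = 1066 ≡ 10.
  S = (6, 4, 10) ≠ 0, so r is not a codeword (an error is present).
Step 3: locate the error. For a single error e at position i, S_ℓ = v_i·e·α_i^ℓ, so α_err = S_1/S_0.
  S_0^{−1} = 6^{−1} = 2 (mod 11), so α_err = 4·2 = 8 ≡ 8 = α_5. Error position i = 5.
  Consistency check: S_2/S_1 = 10·3 = 30 ≡ 8 = α_err ✓ (single-error assumption holds).
Step 4: error magnitude e = S_0/v_5 = S_0·∏_{j≠5}(α_5 − α_j) = 6·8 = 48 ≡ 4 (mod 11).
Step 5: correct position 5: c_5 = r_5 − e = 10 − 4 ≡ 6 (mod 11). Hence c = [3, 9, 10, 0, 6].
  Check: interpolating c through the α_i gives m(x) = 1 + 2·x (degree < 2) with m(α_i) = c_i for every i, so c is indeed a codeword.


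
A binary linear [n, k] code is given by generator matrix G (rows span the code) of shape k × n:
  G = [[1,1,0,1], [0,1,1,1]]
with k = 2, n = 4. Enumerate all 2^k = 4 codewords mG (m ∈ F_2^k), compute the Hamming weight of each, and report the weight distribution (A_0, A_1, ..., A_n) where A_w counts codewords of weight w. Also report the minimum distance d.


Weight distribution: A_0 = 1, A_2 = 1, A_3 = 2. Minimum distance d = 2.

Enumerate all 2^2 = 4 messages m ∈ F_2^2.
For each, compute codeword c = mG in F_2^4, then tally its weight.
  m = 00 → c = 0000, weight = 0.
  m = 10 → c = 1101, weight = 3.
  m = 01 → c = 0111, weight = 3.
  m = 11 → c = 1010, weight = 2.
Tally weights:
  weight 0: 1 codewords.
  weight 2: 1 codewords.
  weight 3: 2 codewords.
Minimum distance d = smallest w > 0 with A_w > 0 = 2.
Sanity: Σ A_w = 4 = 2^2 = 4 ✓.


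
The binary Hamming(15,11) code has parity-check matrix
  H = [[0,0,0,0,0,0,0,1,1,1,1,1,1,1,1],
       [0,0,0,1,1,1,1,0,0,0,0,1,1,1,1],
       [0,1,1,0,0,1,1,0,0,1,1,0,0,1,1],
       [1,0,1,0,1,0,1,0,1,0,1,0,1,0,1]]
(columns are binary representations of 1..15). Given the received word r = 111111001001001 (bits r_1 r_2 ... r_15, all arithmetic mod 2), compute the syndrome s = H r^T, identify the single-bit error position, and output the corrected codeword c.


s = (1, 1, 0, 1)^T, error position = 13, corrected codeword c = 111111001001101

Compute s = H r^T mod 2 one row at a time:
  s_1 = 0 + 1 + 0 + 0 + 1 + 0 + 0 + 1 = 3 ≡ 1 (mod 2).
  s_2 = 1 + 1 + 1 + 0 + 1 + 0 + 0 + 1 = 5 ≡ 1 (mod 2).
  s_3 = 1 + 1 + 1 + 0 + 0 + 0 + 0 + 1 = 4 ≡ 0 (mod 2).
  s_4 = 1 + 1 + 1 + 0 + 1 + 0 + 0 + 1 = 5 ≡ 1 (mod 2).
s = (1, 1, 0, 1)^T — this equals column 13 of H (binary 1101), so error is at position 13.
Correct: flip bit 13 of r = 111111001001001 to get c = 111111001001101.


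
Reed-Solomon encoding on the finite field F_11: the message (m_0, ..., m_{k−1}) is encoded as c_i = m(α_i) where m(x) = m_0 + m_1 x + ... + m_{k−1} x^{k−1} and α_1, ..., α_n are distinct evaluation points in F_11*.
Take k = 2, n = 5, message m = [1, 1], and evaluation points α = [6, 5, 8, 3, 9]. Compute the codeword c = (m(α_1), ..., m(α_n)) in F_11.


c = [7, 6, 9, 4, 10]

Message polynomial: m(x) = 1 + 1·x (mod 11).
For each evaluation point α_i, compute m(α_i) mod 11:
  α_1 = 6: Horner steps 1 → 7, so m(6) = 7.
  α_2 = 5: Horner steps 1 → 6, so m(5) = 6.
  α_3 = 8: Horner steps 1 → 9, so m(8) = 9.
  α_4 = 3: Horner steps 1 → 4, so m(3) = 4.
  α_5 = 9: Horner steps 1 → 10, so m(9) = 10.
Codeword c = [7, 6, 9, 4, 10] ∈ F_11^5.


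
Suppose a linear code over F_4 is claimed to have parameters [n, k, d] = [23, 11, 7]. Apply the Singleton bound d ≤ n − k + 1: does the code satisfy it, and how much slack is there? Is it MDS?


Singleton RHS = n − k + 1 = 13, slack = 6, bound satisfied, not MDS.

Singleton bound: d ≤ n − k + 1.
Here n = 23, k = 11, so n − k + 1 = 13.
Given d = 7, check d ≤ 13: YES.
Slack = (n − k + 1) − d = 6.
The code is NOT MDS (slack = 6 > 0).
Description: the claimed parameters are [23, 11, 7]_4; such a code would be non-MDS.


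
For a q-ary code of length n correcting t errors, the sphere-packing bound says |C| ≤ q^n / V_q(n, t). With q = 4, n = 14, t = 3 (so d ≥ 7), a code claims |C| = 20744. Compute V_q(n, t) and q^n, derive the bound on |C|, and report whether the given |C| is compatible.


V_q(n, t) = 10690, q^n = 268435456, Hamming bound = 25110, |C| = 20744 ≤ bound (satisfied).

Step 1: Compute V_q(n, t) = Σ_{j=0}^3 C(n, j) (q−1)^j.
  j = 0: C(14,0)·(3)^0 = 1·1 = 1.
  j = 1: C(14,1)·(3)^1 = 14·3 = 42.
  j = 2: C(14,2)·(3)^2 = 91·9 = 819.
  j = 3: C(14,3)·(3)^3 = 364·27 = 9828.
  V_q(n, t) = 1 + 42 + 819 + 9828 = 10690.
Step 2: q^n = 4^14 = 268435456.
Step 3: Hamming bound ⌊q^n / V_q(n,t)⌋ = ⌊268435456/10690⌋ = 25110.
Step 4: Compare |C| = 20744 to 25110: satisfied.
The claimed |C| lies below the Hamming bound.


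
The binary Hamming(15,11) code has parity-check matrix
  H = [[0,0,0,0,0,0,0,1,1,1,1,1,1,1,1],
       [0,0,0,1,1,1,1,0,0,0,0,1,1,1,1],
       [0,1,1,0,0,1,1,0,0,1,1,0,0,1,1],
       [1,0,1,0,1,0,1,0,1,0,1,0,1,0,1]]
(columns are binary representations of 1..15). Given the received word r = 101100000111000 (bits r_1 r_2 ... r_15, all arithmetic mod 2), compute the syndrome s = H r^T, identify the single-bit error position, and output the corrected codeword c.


s = (1, 0, 1, 1)^T, error position = 11, corrected codeword c = 101100000101000

Compute s = H r^T mod 2 one row at a time:
  s_1 = 0 + 0 + 1 + 1 + 1 + 0 + 0 + 0 = 3 ≡ 1 (mod 2).
  s_2 = 1 + 0 + 0 + 0 + 1 + 0 + 0 + 0 = 2 ≡ 0 (mod 2).
  s_3 = 0 + 1 + 0 + 0 + 1 + 1 + 0 + 0 = 3 ≡ 1 (mod 2).
  s_4 = 1 + 1 + 0 + 0 + 0 + 1 + 0 + 0 = 3 ≡ 1 (mod 2).
s = (1, 0, 1, 1)^T — this equals column 11 of H (binary 1011), so error is at position 11.
Correct: flip bit 11 of r = 101100000111000 to get c = 101100000101000.


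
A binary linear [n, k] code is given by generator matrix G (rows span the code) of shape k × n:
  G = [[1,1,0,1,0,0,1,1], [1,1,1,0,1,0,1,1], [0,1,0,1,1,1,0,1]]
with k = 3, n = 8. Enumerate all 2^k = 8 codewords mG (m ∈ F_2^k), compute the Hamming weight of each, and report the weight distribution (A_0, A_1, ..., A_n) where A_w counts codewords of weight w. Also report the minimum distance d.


Weight distribution: A_0 = 1, A_3 = 1, A_4 = 2, A_5 = 3, A_6 = 1. Minimum distance d = 3.

Enumerate all 2^3 = 8 messages m ∈ F_2^3.
For each, compute codeword c = mG in F_2^8, then tally its weight.
  m = 000 → c = 00000000, weight = 0.
  m = 100 → c = 11010011, weight = 5.
  m = 010 → c = 11101011, weight = 6.
  m = 110 → c = 00111000, weight = 3.
  m = 001 → c = 01011101, weight = 5.
  m = 101 → c = 10001110, weight = 4.
  m = 011 → c = 10110110, weight = 5.
  m = 111 → c = 01100101, weight = 4.
Tally weights:
  weight 0: 1 codewords.
  weight 3: 1 codewords.
  weight 4: 2 codewords.
  weight 5: 3 codewords.
  weight 6: 1 codewords.
Minimum distance d = smallest w > 0 with A_w > 0 = 3.
Sanity: Σ A_w = 8 = 2^3 = 8 ✓.


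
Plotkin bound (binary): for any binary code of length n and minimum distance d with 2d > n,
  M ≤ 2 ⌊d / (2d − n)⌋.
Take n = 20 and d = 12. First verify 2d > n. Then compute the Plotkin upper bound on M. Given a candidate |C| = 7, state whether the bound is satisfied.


Plotkin bound M ≤ 6; given |C| = 7 > bound (violated).

Check applicability: 2d = 24, n = 20.
2d − n = 4 > 0, so Plotkin applies.
Compute d/(2d−n) = 12/4 ≈ 3.0000.
⌊d/(2d−n)⌋ = 3.
Plotkin bound: M ≤ 2·3 = 6.
Given |C| = 7, check: VIOLATED.
This |C| is above the Plotkin bound, so no binary code with n = 20, d = 12 and 7 codewords exists.


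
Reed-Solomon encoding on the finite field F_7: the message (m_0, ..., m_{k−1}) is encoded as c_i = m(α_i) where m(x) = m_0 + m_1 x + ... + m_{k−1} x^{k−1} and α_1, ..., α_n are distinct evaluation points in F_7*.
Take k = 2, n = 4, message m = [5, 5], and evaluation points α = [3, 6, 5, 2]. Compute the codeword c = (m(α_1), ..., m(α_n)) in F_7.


c = [6, 0, 2, 1]

Message polynomial: m(x) = 5 + 5·x (mod 7).
For each evaluation point α_i, compute m(α_i) mod 7:
  α_1 = 3: Horner steps 5 → 6, so m(3) = 6.
  α_2 = 6: Horner steps 5 → 0, so m(6) = 0.
  α_3 = 5: Horner steps 5 → 2, so m(5) = 2.
  α_4 = 2: Horner steps 5 → 1, so m(2) = 1.
Codeword c = [6, 0, 2, 1] ∈ F_7^4.


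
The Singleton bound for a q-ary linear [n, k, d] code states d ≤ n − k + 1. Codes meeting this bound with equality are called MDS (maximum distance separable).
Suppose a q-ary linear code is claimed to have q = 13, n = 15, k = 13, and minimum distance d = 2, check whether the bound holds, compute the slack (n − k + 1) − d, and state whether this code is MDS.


Singleton RHS = n − k + 1 = 3, slack = 1, bound satisfied, not MDS.

Singleton bound: d ≤ n − k + 1.
Here n = 15, k = 13, so n − k + 1 = 3.
Given d = 2, check d ≤ 3: YES.
Slack = (n − k + 1) − d = 1.
The code is NOT MDS (slack = 1 > 0).
Description: the claimed parameters are [15, 13, 2]_13; such a code would be non-MDS.


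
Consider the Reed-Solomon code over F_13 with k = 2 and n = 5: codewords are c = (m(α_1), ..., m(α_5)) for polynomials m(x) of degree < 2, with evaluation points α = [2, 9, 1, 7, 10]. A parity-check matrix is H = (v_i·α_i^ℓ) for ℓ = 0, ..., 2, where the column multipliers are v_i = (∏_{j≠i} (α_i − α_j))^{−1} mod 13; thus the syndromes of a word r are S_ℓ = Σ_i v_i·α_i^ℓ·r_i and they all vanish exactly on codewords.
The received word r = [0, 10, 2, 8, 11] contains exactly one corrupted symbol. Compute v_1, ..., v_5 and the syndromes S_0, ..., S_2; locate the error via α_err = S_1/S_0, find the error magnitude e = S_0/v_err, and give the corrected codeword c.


S = (6, 12, 11), error at position 1, error magnitude e = 10, c = [3, 10, 2, 8, 11].

Step 1: column multipliers v_i = (∏_{j≠i}(α_i − α_j))^{−1} mod 13.
  i = 1 (α = 2): (2−9)(2−1)(2−7)(2−10) = (−7)·1·(−5)·(−8) = −280 ≡ 6, so v_1 = 6^{−1} = 11 (mod 13).
  i = 2 (α = 9): (9−2)(9−1)(9−7)(9−10) = 7·8·2·(−1) = −112 ≡ 5, so v_2 = 5^{−1} = 8 (mod 13).
  i = 3 (α = 1): (1−2)(1−9)(1−7)(1−10) = (−1)·(−8)·(−6)·(−9) = 432 ≡ 3, so v_3 = 3^{−1} = 9 (mod 13).
  i = 4 (α = 7): (7−2)(7−9)(7−1)(7−10) = 5·(−2)·6·(−3) = 180 ≡ 11, so v_4 = 11^{−1} = 6 (mod 13).
  i = 5 (α = 10): (10−2)(10−9)(10−1)(10−7) = 8·1·9·3 = 216 ≡ 8, so v_5 = 8^{−1} = 5 (mod 13).
  v = [11, 8, 9, 6, 5].
Step 2: syndromes of r = [0, 10, 2, 8, 11] (all sums mod 13).
  S_0 = Σ v_i r_i = 11·0 + 8·10 + 9·2 + 6·8 + 5·11 = 201 ≡ 6.
  S_1 = Σ v_i α_i r_i = 11·2·0 + 8·9·10 + 9·1·2 + 6·7·8 + 5·10·11 = 1624 ≡ 12.
  α_i^2 mod 13 = [4, 3, 1, 10, 9].
  S_2 = Σ v_i α_i^2 r_i = 11·4·0 + 8·3·10 + 9·1·2 + 6·10·8 + 5·9·11 = 1233 ≡ 11.
  S = (6, 12, 11) ≠ 0, so r is not a codeword (an error is present).
Step 3: locate the error. For a single error e at position i, S_ℓ = v_i·e·α_i^ℓ, so α_err = S_1/S_0.
  S_0^{−1} = 6^{−1} = 11 (mod 13), so α_err = 12·11 = 132 ≡ 2 = α_1. Error position i = 1.
  Consistency check: S_2/S_1 = 11·12 = 132 ≡ 2 = α_err ✓ (single-error assumption holds).
Step 4: error magnitude e = S_0/v_1 = S_0·∏_{j≠1}(α_1 − α_j) = 6·6 = 36 ≡ 10 (mod 13).
Step 5: correct position 1: c_1 = r_1 − e = 0 − 10 ≡ 3 (mod 13). Hence c = [3, 10, 2, 8, 11].
  Check: interpolating c through the α_i gives m(x) = 1 + 1·x (degree < 2) with m(α_i) = c_i for every i, so c is indeed a codeword.


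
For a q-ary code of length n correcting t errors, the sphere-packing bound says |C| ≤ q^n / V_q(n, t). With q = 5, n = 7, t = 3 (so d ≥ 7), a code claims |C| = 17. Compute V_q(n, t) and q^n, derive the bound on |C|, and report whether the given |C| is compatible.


V_q(n, t) = 2605, q^n = 78125, Hamming bound = 29, |C| = 17 ≤ bound (satisfied).

Step 1: Compute V_q(n, t) = Σ_{j=0}^3 C(n, j) (q−1)^j.
  j = 0: C(7,0)·(4)^0 = 1·1 = 1.
  j = 1: C(7,1)·(4)^1 = 7·4 = 28.
  j = 2: C(7,2)·(4)^2 = 21·16 = 336.
  j = 3: C(7,3)·(4)^3 = 35·64 = 2240.
  V_q(n, t) = 1 + 28 + 336 + 2240 = 2605.
Step 2: q^n = 5^7 = 78125.
Step 3: Hamming bound ⌊q^n / V_q(n,t)⌋ = ⌊78125/2605⌋ = 29.
Step 4: Compare |C| = 17 to 29: satisfied.
The claimed |C| lies below the Hamming bound.


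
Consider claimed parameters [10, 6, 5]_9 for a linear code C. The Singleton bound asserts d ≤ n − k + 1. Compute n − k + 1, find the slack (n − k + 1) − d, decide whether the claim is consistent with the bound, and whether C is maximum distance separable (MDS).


Singleton RHS = n − k + 1 = 5, slack = 0, bound satisfied, MDS.

Singleton bound: d ≤ n − k + 1.
Here n = 10, k = 6, so n − k + 1 = 5.
Given d = 5, check d ≤ 5: YES.
Slack = (n − k + 1) − d = 0.
The code is MDS (slack = 0).
Description: the claimed parameters are [10, 6, 5]_9; such a code would be MDS (meets Singleton bound).


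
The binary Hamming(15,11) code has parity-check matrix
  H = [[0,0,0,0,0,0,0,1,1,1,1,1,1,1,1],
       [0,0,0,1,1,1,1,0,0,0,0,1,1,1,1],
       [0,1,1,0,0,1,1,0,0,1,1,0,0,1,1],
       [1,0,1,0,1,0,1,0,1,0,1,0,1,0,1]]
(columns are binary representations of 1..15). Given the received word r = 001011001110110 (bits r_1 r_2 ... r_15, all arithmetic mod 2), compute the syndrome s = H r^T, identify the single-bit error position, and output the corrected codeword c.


s = (1, 0, 1, 1)^T, error position = 11, corrected codeword c = 001011001100110

Compute s = H r^T mod 2 one row at a time:
  s_1 = 0 + 1 + 1 + 1 + 0 + 1 + 1 + 0 = 5 ≡ 1 (mod 2).
  s_2 = 0 + 1 + 1 + 0 + 0 + 1 + 1 + 0 = 4 ≡ 0 (mod 2).
  s_3 = 0 + 1 + 1 + 0 + 1 + 1 + 1 + 0 = 5 ≡ 1 (mod 2).
  s_4 = 0 + 1 + 1 + 0 + 1 + 1 + 1 + 0 = 5 ≡ 1 (mod 2).
s = (1, 0, 1, 1)^T — this equals column 11 of H (binary 1011), so error is at position 11.
Correct: flip bit 11 of r = 001011001110110 to get c = 001011001100110.


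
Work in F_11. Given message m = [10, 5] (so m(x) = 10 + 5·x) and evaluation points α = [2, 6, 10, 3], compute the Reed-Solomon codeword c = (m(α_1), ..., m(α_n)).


c = [9, 7, 5, 3]

Message polynomial: m(x) = 10 + 5·x (mod 11).
For each evaluation point α_i, compute m(α_i) mod 11:
  α_1 = 2: Horner steps 5 → 9, so m(2) = 9.
  α_2 = 6: Horner steps 5 → 7, so m(6) = 7.
  α_3 = 10: Horner steps 5 → 5, so m(10) = 5.
  α_4 = 3: Horner steps 5 → 3, so m(3) = 3.
Codeword c = [9, 7, 5, 3] ∈ F_11^4.


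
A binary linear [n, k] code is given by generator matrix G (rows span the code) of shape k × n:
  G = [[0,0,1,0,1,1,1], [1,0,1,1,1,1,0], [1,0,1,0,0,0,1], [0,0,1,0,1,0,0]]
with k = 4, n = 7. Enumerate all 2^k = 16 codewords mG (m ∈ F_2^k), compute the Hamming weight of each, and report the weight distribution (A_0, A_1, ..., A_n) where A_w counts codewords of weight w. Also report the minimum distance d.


Weight distribution: A_0 = 1, A_2 = 4, A_3 = 6, A_4 = 3, A_5 = 2. Minimum distance d = 2.

Enumerate all 2^4 = 16 messages m ∈ F_2^4.
For each, compute codeword c = mG in F_2^7, then tally its weight.
  m = 0000 → c = 0000000, weight = 0.
  m = 1000 → c = 0010111, weight = 4.
  m = 0100 → c = 1011110, weight = 5.
  m = 1100 → c = 1001001, weight = 3.
  m = 0010 → c = 1010001, weight = 3.
  m = 1010 → c = 1000110, weight = 3.
  m = 0110 → c = 0001111, weight = 4.
  m = 1110 → c = 0011000, weight = 2.
  m = 0001 → c = 0010100, weight = 2.
  m = 1001 → c = 0000011, weight = 2.
  m = 0101 → c = 1001010, weight = 3.
  m = 1101 → c = 1011101, weight = 5.
  m = 0011 → c = 1000101, weight = 3.
  m = 1011 → c = 1010010, weight = 3.
  m = 0111 → c = 0011011, weight = 4.
  m = 1111 → c = 0001100, weight = 2.
Tally weights:
  weight 0: 1 codewords.
  weight 2: 4 codewords.
  weight 3: 6 codewords.
  weight 4: 3 codewords.
  weight 5: 2 codewords.
Minimum distance d = smallest w > 0 with A_w > 0 = 2.
Sanity: Σ A_w = 16 = 2^4 = 16 ✓.


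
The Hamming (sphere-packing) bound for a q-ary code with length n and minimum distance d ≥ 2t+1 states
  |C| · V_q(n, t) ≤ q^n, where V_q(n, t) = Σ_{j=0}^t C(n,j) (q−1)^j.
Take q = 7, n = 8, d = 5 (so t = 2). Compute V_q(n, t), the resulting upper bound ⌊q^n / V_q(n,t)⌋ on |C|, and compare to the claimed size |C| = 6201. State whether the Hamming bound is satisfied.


V_q(n, t) = 1057, q^n = 5764801, Hamming bound = 5453, |C| = 6201 > bound (violated).

Step 1: Compute V_q(n, t) = Σ_{j=0}^2 C(n, j) (q−1)^j.
  j = 0: C(8,0)·(6)^0 = 1·1 = 1.
  j = 1: C(8,1)·(6)^1 = 8·6 = 48.
  j = 2: C(8,2)·(6)^2 = 28·36 = 1008.
  V_q(n, t) = 1 + 48 + 1008 = 1057.
Step 2: q^n = 7^8 = 5764801.
Step 3: Hamming bound ⌊q^n / V_q(n,t)⌋ = ⌊5764801/1057⌋ = 5453.
Step 4: Compare |C| = 6201 to 5453: violated.
The claimed |C| lies above the Hamming bound, so no 7-ary code of length 8 with d ≥ 5 can have 6201 codewords.


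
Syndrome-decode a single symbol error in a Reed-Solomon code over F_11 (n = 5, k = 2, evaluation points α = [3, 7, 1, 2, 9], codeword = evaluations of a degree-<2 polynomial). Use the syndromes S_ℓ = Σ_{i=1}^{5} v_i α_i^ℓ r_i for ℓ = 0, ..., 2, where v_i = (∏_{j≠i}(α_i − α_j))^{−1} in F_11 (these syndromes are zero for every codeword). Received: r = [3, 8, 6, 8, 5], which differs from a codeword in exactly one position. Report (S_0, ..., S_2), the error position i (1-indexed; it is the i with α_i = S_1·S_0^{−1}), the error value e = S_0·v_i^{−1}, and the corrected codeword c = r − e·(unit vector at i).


S = (1, 2, 4), error at position 4, error magnitude e = 9, c = [3, 8, 6, 10, 5].

Step 1: column multipliers v_i = (∏_{j≠i}(α_i − α_j))^{−1} mod 11.
  i = 1 (α = 3): (3−7)(3−1)(3−2)(3−9) = (−4)·2·1·(−6) = 48 ≡ 4, so v_1 = 4^{−1} = 3 (mod 11).
  i = 2 (α = 7): (7−3)(7−1)(7−2)(7−9) = 4·6·5·(−2) = −240 ≡ 2, so v_2 = 2^{−1} = 6 (mod 11).
  i = 3 (α = 1): (1−3)(1−7)(1−2)(1−9) = (−2)·(−6)·(−1)·(−8) = 96 ≡ 8, so v_3 = 8^{−1} = 7 (mod 11).
  i = 4 (α = 2): (2−3)(2−7)(2−1)(2−9) = (−1)·(−5)·1·(−7) = −35 ≡ 9, so v_4 = 9^{−1} = 5 (mod 11).
  i = 5 (α = 9): (9−3)(9−7)(9−1)(9−2) = 6·2·8·7 = 672 ≡ 1, so v_5 = 1^{−1} = 1 (mod 11).
  v = [3, 6, 7, 5, 1].
Step 2: syndromes of r = [3, 8, 6, 8, 5] (all sums mod 11).
  S_0 = Σ v_i r_i = 3·3 + 6·8 + 7·6 + 5·8 + 1·5 = 144 ≡ 1.
  S_1 = Σ v_i α_i r_i = 3·3·3 + 6·7·8 + 7·1·6 + 5·2·8 + 1·9·5 = 530 ≡ 2.
  α_i^2 mod 11 = [9, 5, 1, 4, 4].
  S_2 = Σ v_i α_i^2 r_i = 3·9·3 + 6·5·8 + 7·1·6 + 5·4·8 + 1·4·5 = 543 ≡ 4.
  S = (1, 2, 4) ≠ 0, so r is not a codeword (an error is present).
Step 3: locate the error. For a single error e at position i, S_ℓ = v_i·e·α_i^ℓ, so α_err = S_1/S_0.
  S_0^{−1} = 1^{−1} = 1 (mod 11), so α_err = 2·1 = 2 ≡ 2 = α_4. Error position i = 4.
  Consistency check: S_2/S_1 = 4·6 = 24 ≡ 2 = α_err ✓ (single-error assumption holds).
Step 4: error magnitude e = S_0/v_4 = S_0·∏_{j≠4}(α_4 − α_j) = 1·9 = 9 ≡ 9 (mod 11).
Step 5: correct position 4: c_4 = r_4 − e = 8 − 9 ≡ 10 (mod 11). Hence c = [3, 8, 6, 10, 5].
  Check: interpolating c through the α_i gives m(x) = 2 + 4·x (degree < 2) with m(α_i) = c_i for every i, so c is indeed a codeword.


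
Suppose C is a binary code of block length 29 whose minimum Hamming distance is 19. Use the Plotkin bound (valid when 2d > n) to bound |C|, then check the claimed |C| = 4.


Plotkin bound M ≤ 4; given |C| = 4 ≤ bound (satisfied).

Check applicability: 2d = 38, n = 29.
2d − n = 9 > 0, so Plotkin applies.
Compute d/(2d−n) = 19/9 ≈ 2.1111.
⌊d/(2d−n)⌋ = 2.
Plotkin bound: M ≤ 2·2 = 4.
Given |C| = 4, check: satisfied.
This |C| is at the Plotkin bound.


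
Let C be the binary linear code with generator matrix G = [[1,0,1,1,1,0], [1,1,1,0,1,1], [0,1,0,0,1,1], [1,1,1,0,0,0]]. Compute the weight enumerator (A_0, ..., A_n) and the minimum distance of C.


Weight distribution: A_0 = 1, A_1 = 1, A_2 = 4, A_3 = 4, A_4 = 3, A_5 = 3. Minimum distance d = 1.

Enumerate all 2^4 = 16 messages m ∈ F_2^4.
For each, compute codeword c = mG in F_2^6, then tally its weight.
  m = 0000 → c = 000000, weight = 0.
  m = 1000 → c = 101110, weight = 4.
  m = 0100 → c = 111011, weight = 5.
  m = 1100 → c = 010101, weight = 3.
  m = 0010 → c = 010011, weight = 3.
  m = 1010 → c = 111101, weight = 5.
  m = 0110 → c = 101000, weight = 2.
  m = 1110 → c = 000110, weight = 2.
  m = 0001 → c = 111000, weight = 3.
  m = 1001 → c = 010110, weight = 3.
  m = 0101 → c = 000011, weight = 2.
  m = 1101 → c = 101101, weight = 4.
  m = 0011 → c = 101011, weight = 4.
  m = 1011 → c = 000101, weight = 2.
  m = 0111 → c = 010000, weight = 1.
  m = 1111 → c = 111110, weight = 5.
Tally weights:
  weight 0: 1 codewords.
  weight 1: 1 codewords.
  weight 2: 4 codewords.
  weight 3: 4 codewords.
  weight 4: 3 codewords.
  weight 5: 3 codewords.
Minimum distance d = smallest w > 0 with A_w > 0 = 1.
Sanity: Σ A_w = 16 = 2^4 = 16 ✓.


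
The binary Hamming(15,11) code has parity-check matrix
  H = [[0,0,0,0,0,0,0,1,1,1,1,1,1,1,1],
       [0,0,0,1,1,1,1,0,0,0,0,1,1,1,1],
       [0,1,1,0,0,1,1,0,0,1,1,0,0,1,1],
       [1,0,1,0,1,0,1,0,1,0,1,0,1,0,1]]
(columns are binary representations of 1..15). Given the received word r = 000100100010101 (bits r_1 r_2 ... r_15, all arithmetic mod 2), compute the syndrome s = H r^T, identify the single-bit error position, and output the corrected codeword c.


s = (1, 0, 1, 0)^T, error position = 10, corrected codeword c = 000100100110101

Compute s = H r^T mod 2 one row at a time:
  s_1 = 0 + 0 + 0 + 1 + 0 + 1 + 0 + 1 = 3 ≡ 1 (mod 2).
  s_2 = 1 + 0 + 0 + 1 + 0 + 1 + 0 + 1 = 4 ≡ 0 (mod 2).
  s_3 = 0 + 0 + 0 + 1 + 0 + 1 + 0 + 1 = 3 ≡ 1 (mod 2).
  s_4 = 0 + 0 + 0 + 1 + 0 + 1 + 1 + 1 = 4 ≡ 0 (mod 2).
s = (1, 0, 1, 0)^T — this equals column 10 of H (binary 1010), so error is at position 10.
Correct: flip bit 10 of r = 000100100010101 to get c = 000100100110101.


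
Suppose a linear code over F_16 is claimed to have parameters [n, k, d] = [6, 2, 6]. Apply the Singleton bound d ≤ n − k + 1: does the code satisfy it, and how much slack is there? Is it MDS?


Singleton RHS = n − k + 1 = 5, slack = -1, bound violated (no such code; not MDS).

Singleton bound: d ≤ n − k + 1.
Here n = 6, k = 2, so n − k + 1 = 5.
Given d = 6, check d ≤ 5: NO.
Slack = (n − k + 1) − d = -1.
The slack is negative: d = 6 exceeds n − k + 1 = 5 by 1, so the Singleton bound is violated and no linear [6, 2, 6]_16 code can exist. In particular it is not MDS (MDS requires d = n − k + 1 exactly).
Description: the claimed parameters are [6, 2, 6]_16; such a code would be impossible (violates the Singleton bound).


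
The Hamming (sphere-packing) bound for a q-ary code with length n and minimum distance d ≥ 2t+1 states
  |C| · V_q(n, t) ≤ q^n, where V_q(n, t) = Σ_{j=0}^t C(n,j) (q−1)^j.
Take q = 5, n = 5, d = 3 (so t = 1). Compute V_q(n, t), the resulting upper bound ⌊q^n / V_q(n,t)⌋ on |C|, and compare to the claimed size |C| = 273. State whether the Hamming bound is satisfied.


V_q(n, t) = 21, q^n = 3125, Hamming bound = 148, |C| = 273 > bound (violated).

Step 1: Compute V_q(n, t) = Σ_{j=0}^1 C(n, j) (q−1)^j.
  j = 0: C(5,0)·(4)^0 = 1·1 = 1.
  j = 1: C(5,1)·(4)^1 = 5·4 = 20.
  V_q(n, t) = 1 + 20 = 21.
Step 2: q^n = 5^5 = 3125.
Step 3: Hamming bound ⌊q^n / V_q(n,t)⌋ = ⌊3125/21⌋ = 148.
Step 4: Compare |C| = 273 to 148: violated.
The claimed |C| lies above the Hamming bound, so no 5-ary code of length 5 with d ≥ 3 can have 273 codewords.


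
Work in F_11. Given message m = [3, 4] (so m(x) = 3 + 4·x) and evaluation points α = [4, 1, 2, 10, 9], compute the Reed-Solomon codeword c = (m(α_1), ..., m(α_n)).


c = [8, 7, 0, 10, 6]

Message polynomial: m(x) = 3 + 4·x (mod 11).
For each evaluation point α_i, compute m(α_i) mod 11:
  α_1 = 4: Horner steps 4 → 8, so m(4) = 8.
  α_2 = 1: Horner steps 4 → 7, so m(1) = 7.
  α_3 = 2: Horner steps 4 → 0, so m(2) = 0.
  α_4 = 10: Horner steps 4 → 10, so m(10) = 10.
  α_5 = 9: Horner steps 4 → 6, so m(9) = 6.
Codeword c = [8, 7, 0, 10, 6] ∈ F_11^5.


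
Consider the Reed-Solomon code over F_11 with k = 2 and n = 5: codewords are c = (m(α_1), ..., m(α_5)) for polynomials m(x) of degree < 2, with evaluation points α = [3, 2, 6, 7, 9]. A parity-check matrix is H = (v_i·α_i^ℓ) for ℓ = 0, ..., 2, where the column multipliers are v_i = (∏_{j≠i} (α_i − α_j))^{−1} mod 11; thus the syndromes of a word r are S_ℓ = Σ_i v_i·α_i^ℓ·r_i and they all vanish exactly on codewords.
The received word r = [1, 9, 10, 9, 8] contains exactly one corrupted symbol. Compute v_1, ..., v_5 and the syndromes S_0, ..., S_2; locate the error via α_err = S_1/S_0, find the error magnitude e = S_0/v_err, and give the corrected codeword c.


S = (10, 4, 6), error at position 4, error magnitude e = 7, c = [1, 9, 10, 2, 8].

Step 1: column multipliers v_i = (∏_{j≠i}(α_i − α_j))^{−1} mod 11.
  i = 1 (α = 3): (3−2)(3−6)(3−7)(3−9) = 1·(−3)·(−4)·(−6) = −72 ≡ 5, so v_1 = 5^{−1} = 9 (mod 11).
  i = 2 (α = 2): (2−3)(2−6)(2−7)(2−9) = (−1)·(−4)·(−5)·(−7) = 140 ≡ 8, so v_2 = 8^{−1} = 7 (mod 11).
  i = 3 (α = 6): (6−3)(6−2)(6−7)(6−9) = 3·4·(−1)·(−3) = 36 ≡ 3, so v_3 = 3^{−1} = 4 (mod 11).
  i = 4 (α = 7): (7−3)(7−2)(7−6)(7−9) = 4·5·1·(−2) = −40 ≡ 4, so v_4 = 4^{−1} = 3 (mod 11).
  i = 5 (α = 9): (9−3)(9−2)(9−6)(9−7) = 6·7·3·2 = 252 ≡ 10, so v_5 = 10^{−1} = 10 (mod 11).
  v = [9, 7, 4, 3, 10].
Step 2: syndromes of r = [1, 9, 10, 9, 8] (all sums mod 11).
  S_0 = Σ v_i r_i = 9·1 + 7·9 + 4·10 + 3·9 + 10·8 = 219 ≡ 10.
  S_1 = Σ v_i α_i r_i = 9·3·1 + 7·2·9 + 4·6·10 + 3·7·9 + 10·9·8 = 1302 ≡ 4.
  α_i^2 mod 11 = [9, 4, 3, 5, 4].
  S_2 = Σ v_i α_i^2 r_i = 9·9·1 + 7·4·9 + 4·3·10 + 3·5·9 + 10·4·8 = 908 ≡ 6.
  S = (10, 4, 6) ≠ 0, so r is not a codeword (an error is present).
Step 3: locate the error. For a single error e at position i, S_ℓ = v_i·e·α_i^ℓ, so α_err = S_1/S_0.
  S_0^{−1} = 10^{−1} = 10 (mod 11), so α_err = 4·10 = 40 ≡ 7 = α_4. Error position i = 4.
  Consistency check: S_2/S_1 = 6·3 = 18 ≡ 7 = α_err ✓ (single-error assumption holds).
Step 4: error magnitude e = S_0/v_4 = S_0·∏_{j≠4}(α_4 − α_j) = 10·4 = 40 ≡ 7 (mod 11).
Step 5: correct position 4: c_4 = r_4 − e = 9 − 7 ≡ 2 (mod 11). Hence c = [1, 9, 10, 2, 8].
  Check: interpolating c through the α_i gives m(x) = 3 + 3·x (degree < 2) with m(α_i) = c_i for every i, so c is indeed a codeword.


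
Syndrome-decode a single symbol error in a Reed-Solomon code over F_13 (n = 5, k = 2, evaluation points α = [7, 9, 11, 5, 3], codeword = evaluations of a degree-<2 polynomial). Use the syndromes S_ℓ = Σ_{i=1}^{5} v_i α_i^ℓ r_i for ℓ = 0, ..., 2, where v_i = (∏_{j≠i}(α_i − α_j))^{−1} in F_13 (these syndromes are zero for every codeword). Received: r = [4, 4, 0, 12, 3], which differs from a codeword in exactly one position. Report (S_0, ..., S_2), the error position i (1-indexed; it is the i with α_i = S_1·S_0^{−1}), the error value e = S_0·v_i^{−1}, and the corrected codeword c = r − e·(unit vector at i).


S = (4, 2, 1), error at position 1, error magnitude e = 9, c = [8, 4, 0, 12, 3].

Step 1: column multipliers v_i = (∏_{j≠i}(α_i − α_j))^{−1} mod 13.
  i = 1 (α = 7): (7−9)(7−11)(7−5)(7−3) = (−2)·(−4)·2·4 = 64 ≡ 12, so v_1 = 12^{−1} = 12 (mod 13).
  i = 2 (α = 9): (9−7)(9−11)(9−5)(9−3) = 2·(−2)·4·6 = −96 ≡ 8, so v_2 = 8^{−1} = 5 (mod 13).
  i = 3 (α = 11): (11−7)(11−9)(11−5)(11−3) = 4·2·6·8 = 384 ≡ 7, so v_3 = 7^{−1} = 2 (mod 13).
  i = 4 (α = 5): (5−7)(5−9)(5−11)(5−3) = (−2)·(−4)·(−6)·2 = −96 ≡ 8, so v_4 = 8^{−1} = 5 (mod 13).
  i = 5 (α = 3): (3−7)(3−9)(3−11)(3−5) = (−4)·(−6)·(−8)·(−2) = 384 ≡ 7, so v_5 = 7^{−1} = 2 (mod 13).
  v = [12, 5, 2, 5, 2].
Step 2: syndromes of r = [4, 4, 0, 12, 3] (all sums mod 13).
  S_0 = Σ v_i r_i = 12·4 + 5·4 + 2·0 + 5·12 + 2·3 = 134 ≡ 4.
  S_1 = Σ v_i α_i r_i = 12·7·4 + 5·9·4 + 2·11·0 + 5·5·12 + 2·3·3 = 834 ≡ 2.
  α_i^2 mod 13 = [10, 3, 4, 12, 9].
  S_2 = Σ v_i α_i^2 r_i = 12·10·4 + 5·3·4 + 2·4·0 + 5·12·12 + 2·9·3 = 1314 ≡ 1.
  S = (4, 2, 1) ≠ 0, so r is not a codeword (an error is present).
Step 3: locate the error. For a single error e at position i, S_ℓ = v_i·e·α_i^ℓ, so α_err = S_1/S_0.
  S_0^{−1} = 4^{−1} = 10 (mod 13), so α_err = 2·10 = 20 ≡ 7 = α_1. Error position i = 1.
  Consistency check: S_2/S_1 = 1·7 = 7 ≡ 7 = α_err ✓ (single-error assumption holds).
Step 4: error magnitude e = S_0/v_1 = S_0·∏_{j≠1}(α_1 − α_j) = 4·12 = 48 ≡ 9 (mod 13).
Step 5: correct position 1: c_1 = r_1 − e = 4 − 9 ≡ 8 (mod 13). Hence c = [8, 4, 0, 12, 3].
  Check: interpolating c through the α_i gives m(x) = 9 + 11·x (degree < 2) with m(α_i) = c_i for every i, so c is indeed a codeword.


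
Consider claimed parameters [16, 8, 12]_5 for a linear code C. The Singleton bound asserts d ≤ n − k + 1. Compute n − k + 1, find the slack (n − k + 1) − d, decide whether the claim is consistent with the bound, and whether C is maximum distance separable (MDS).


Singleton RHS = n − k + 1 = 9, slack = -3, bound violated (no such code; not MDS).

Singleton bound: d ≤ n − k + 1.
Here n = 16, k = 8, so n − k + 1 = 9.
Given d = 12, check d ≤ 9: NO.
Slack = (n − k + 1) − d = -3.
The slack is negative: d = 12 exceeds n − k + 1 = 9 by 3, so the Singleton bound is violated and no linear [16, 8, 12]_5 code can exist. In particular it is not MDS (MDS requires d = n − k + 1 exactly).
Description: the claimed parameters are [16, 8, 12]_5; such a code would be impossible (violates the Singleton bound).


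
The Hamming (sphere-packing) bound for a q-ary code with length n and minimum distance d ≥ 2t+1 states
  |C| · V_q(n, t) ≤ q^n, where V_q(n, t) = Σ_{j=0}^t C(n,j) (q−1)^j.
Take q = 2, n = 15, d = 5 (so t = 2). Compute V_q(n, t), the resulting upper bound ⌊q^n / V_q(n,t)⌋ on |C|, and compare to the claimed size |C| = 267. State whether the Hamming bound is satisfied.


V_q(n, t) = 121, q^n = 32768, Hamming bound = 270, |C| = 267 ≤ bound (satisfied).

Step 1: Compute V_q(n, t) = Σ_{j=0}^2 C(n, j) (q−1)^j.
  j = 0: C(15,0)·(1)^0 = 1·1 = 1.
  j = 1: C(15,1)·(1)^1 = 15·1 = 15.
  j = 2: C(15,2)·(1)^2 = 105·1 = 105.
  V_q(n, t) = 1 + 15 + 105 = 121.
Step 2: q^n = 2^15 = 32768.
Step 3: Hamming bound ⌊q^n / V_q(n,t)⌋ = ⌊32768/121⌋ = 270.
Step 4: Compare |C| = 267 to 270: satisfied.
The claimed |C| lies below the Hamming bound.


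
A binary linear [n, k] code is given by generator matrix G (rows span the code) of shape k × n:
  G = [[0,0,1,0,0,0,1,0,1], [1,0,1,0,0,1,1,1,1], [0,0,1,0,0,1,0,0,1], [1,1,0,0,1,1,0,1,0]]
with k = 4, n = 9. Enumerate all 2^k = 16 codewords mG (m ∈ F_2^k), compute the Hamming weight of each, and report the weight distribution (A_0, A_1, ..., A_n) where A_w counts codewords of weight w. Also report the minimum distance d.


Weight distribution: A_0 = 1, A_2 = 2, A_3 = 4, A_4 = 2, A_5 = 4, A_6 = 2, A_8 = 1. Minimum distance d = 2.

Enumerate all 2^4 = 16 messages m ∈ F_2^4.
For each, compute codeword c = mG in F_2^9, then tally its weight.
  m = 0000 → c = 000000000, weight = 0.
  m = 1000 → c = 001000101, weight = 3.
  m = 0100 → c = 101001111, weight = 6.
  m = 1100 → c = 100001010, weight = 3.
  m = 0010 → c = 001001001, weight = 3.
  m = 1010 → c = 000001100, weight = 2.
  m = 0110 → c = 100000110, weight = 3.
  m = 1110 → c = 101000011, weight = 4.
  m = 0001 → c = 110011010, weight = 5.
  m = 1001 → c = 111011111, weight = 8.
  m = 0101 → c = 011010101, weight = 5.
  m = 1101 → c = 010010000, weight = 2.
  m = 0011 → c = 111010011, weight = 6.
  m = 1011 → c = 110010110, weight = 5.
  m = 0111 → c = 010011100, weight = 4.
  m = 1111 → c = 011011001, weight = 5.
Tally weights:
  weight 0: 1 codewords.
  weight 2: 2 codewords.
  weight 3: 4 codewords.
  weight 4: 2 codewords.
  weight 5: 4 codewords.
  weight 6: 2 codewords.
  weight 8: 1 codewords.
Minimum distance d = smallest w > 0 with A_w > 0 = 2.
Sanity: Σ A_w = 16 = 2^4 = 16 ✓.


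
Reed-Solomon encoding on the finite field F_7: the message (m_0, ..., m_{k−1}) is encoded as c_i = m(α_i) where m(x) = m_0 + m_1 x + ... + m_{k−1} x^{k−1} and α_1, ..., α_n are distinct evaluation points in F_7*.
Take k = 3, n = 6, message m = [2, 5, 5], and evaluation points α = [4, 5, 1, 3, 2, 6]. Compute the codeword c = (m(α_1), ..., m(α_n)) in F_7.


c = [4, 5, 5, 6, 4, 2]

Message polynomial: m(x) = 2 + 5·x + 5·x^2 (mod 7).
For each evaluation point α_i, compute m(α_i) mod 7:
  α_1 = 4: Horner steps 5 → 4 → 4, so m(4) = 4.
  α_2 = 5: Horner steps 5 → 2 → 5, so m(5) = 5.
  α_3 = 1: Horner steps 5 → 3 → 5, so m(1) = 5.
  α_4 = 3: Horner steps 5 → 6 → 6, so m(3) = 6.
  α_5 = 2: Horner steps 5 → 1 → 4, so m(2) = 4.
  α_6 = 6: Horner steps 5 → 0 → 2, so m(6) = 2.
Codeword c = [4, 5, 5, 6, 4, 2] ∈ F_7^6.


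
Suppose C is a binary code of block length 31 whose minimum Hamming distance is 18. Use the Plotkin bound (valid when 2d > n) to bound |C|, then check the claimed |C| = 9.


Plotkin bound M ≤ 6; given |C| = 9 > bound (violated).

Check applicability: 2d = 36, n = 31.
2d − n = 5 > 0, so Plotkin applies.
Compute d/(2d−n) = 18/5 ≈ 3.6000.
⌊d/(2d−n)⌋ = 3.
Plotkin bound: M ≤ 2·3 = 6.
Given |C| = 9, check: VIOLATED.
This |C| is above the Plotkin bound, so no binary code with n = 31, d = 18 and 9 codewords exists.


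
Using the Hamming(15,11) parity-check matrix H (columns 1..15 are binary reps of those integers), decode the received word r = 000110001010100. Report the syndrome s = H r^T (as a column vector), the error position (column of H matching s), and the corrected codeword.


s = (1, 1, 1, 0)^T, error position = 14, corrected codeword c = 000110001010110

Compute s = H r^T mod 2 one row at a time:
  s_1 = 0 + 1 + 0 + 1 + 0 + 1 + 0 + 0 = 3 ≡ 1 (mod 2).
  s_2 = 1 + 1 + 0 + 0 + 0 + 1 + 0 + 0 = 3 ≡ 1 (mod 2).
  s_3 = 0 + 0 + 0 + 0 + 0 + 1 + 0 + 0 = 1 ≡ 1 (mod 2).
  s_4 = 0 + 0 + 1 + 0 + 1 + 1 + 1 + 0 = 4 ≡ 0 (mod 2).
s = (1, 1, 1, 0)^T — this equals column 14 of H (binary 1110), so error is at position 14.
Correct: flip bit 14 of r = 000110001010100 to get c = 000110001010110.


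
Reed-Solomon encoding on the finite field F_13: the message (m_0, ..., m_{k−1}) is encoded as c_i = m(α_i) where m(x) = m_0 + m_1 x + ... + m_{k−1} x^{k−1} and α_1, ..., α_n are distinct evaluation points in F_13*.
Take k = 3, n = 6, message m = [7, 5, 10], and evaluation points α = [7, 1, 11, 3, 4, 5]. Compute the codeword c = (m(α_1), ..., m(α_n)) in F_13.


c = [12, 9, 11, 8, 5, 9]

Message polynomial: m(x) = 7 + 5·x + 10·x^2 (mod 13).
For each evaluation point α_i, compute m(α_i) mod 13:
  α_1 = 7: Horner steps 10 → 10 → 12, so m(7) = 12.
  α_2 = 1: Horner steps 10 → 2 → 9, so m(1) = 9.
  α_3 = 11: Horner steps 10 → 11 → 11, so m(11) = 11.
  α_4 = 3: Horner steps 10 → 9 → 8, so m(3) = 8.
  α_5 = 4: Horner steps 10 → 6 → 5, so m(4) = 5.
  α_6 = 5: Horner steps 10 → 3 → 9, so m(5) = 9.
Codeword c = [12, 9, 11, 8, 5, 9] ∈ F_13^6.


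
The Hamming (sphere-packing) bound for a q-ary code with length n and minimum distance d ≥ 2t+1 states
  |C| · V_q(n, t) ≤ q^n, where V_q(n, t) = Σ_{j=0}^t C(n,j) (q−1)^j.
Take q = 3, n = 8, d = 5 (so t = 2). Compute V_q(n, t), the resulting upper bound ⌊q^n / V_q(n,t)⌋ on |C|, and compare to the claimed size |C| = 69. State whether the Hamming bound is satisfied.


V_q(n, t) = 129, q^n = 6561, Hamming bound = 50, |C| = 69 > bound (violated).

Step 1: Compute V_q(n, t) = Σ_{j=0}^2 C(n, j) (q−1)^j.
  j = 0: C(8,0)·(2)^0 = 1·1 = 1.
  j = 1: C(8,1)·(2)^1 = 8·2 = 16.
  j = 2: C(8,2)·(2)^2 = 28·4 = 112.
  V_q(n, t) = 1 + 16 + 112 = 129.
Step 2: q^n = 3^8 = 6561.
Step 3: Hamming bound ⌊q^n / V_q(n,t)⌋ = ⌊6561/129⌋ = 50.
Step 4: Compare |C| = 69 to 50: violated.
The claimed |C| lies above the Hamming bound, so no 3-ary code of length 8 with d ≥ 5 can have 69 codewords.


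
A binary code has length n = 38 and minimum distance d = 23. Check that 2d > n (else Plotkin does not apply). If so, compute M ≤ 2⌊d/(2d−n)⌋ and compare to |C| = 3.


Plotkin bound M ≤ 4; given |C| = 3 ≤ bound (satisfied).

Check applicability: 2d = 46, n = 38.
2d − n = 8 > 0, so Plotkin applies.
Compute d/(2d−n) = 23/8 ≈ 2.8750.
⌊d/(2d−n)⌋ = 2.
Plotkin bound: M ≤ 2·2 = 4.
Given |C| = 3, check: satisfied.
This |C| is below the Plotkin bound.


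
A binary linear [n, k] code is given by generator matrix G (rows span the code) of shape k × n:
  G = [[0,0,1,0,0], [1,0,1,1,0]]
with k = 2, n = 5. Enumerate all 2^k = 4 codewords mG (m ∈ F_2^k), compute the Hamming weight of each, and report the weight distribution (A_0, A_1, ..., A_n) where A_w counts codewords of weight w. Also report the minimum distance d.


Weight distribution: A_0 = 1, A_1 = 1, A_2 = 1, A_3 = 1. Minimum distance d = 1.

Enumerate all 2^2 = 4 messages m ∈ F_2^2.
For each, compute codeword c = mG in F_2^5, then tally its weight.
  m = 00 → c = 00000, weight = 0.
  m = 10 → c = 00100, weight = 1.
  m = 01 → c = 10110, weight = 3.
  m = 11 → c = 10010, weight = 2.
Tally weights:
  weight 0: 1 codewords.
  weight 1: 1 codewords.
  weight 2: 1 codewords.
  weight 3: 1 codewords.
Minimum distance d = smallest w > 0 with A_w > 0 = 1.
Sanity: Σ A_w = 4 = 2^2 = 4 ✓.


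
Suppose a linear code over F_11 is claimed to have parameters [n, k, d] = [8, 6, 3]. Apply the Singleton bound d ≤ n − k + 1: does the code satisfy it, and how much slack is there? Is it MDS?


Singleton RHS = n − k + 1 = 3, slack = 0, bound satisfied, MDS.

Singleton bound: d ≤ n − k + 1.
Here n = 8, k = 6, so n − k + 1 = 3.
Given d = 3, check d ≤ 3: YES.
Slack = (n − k + 1) − d = 0.
The code is MDS (slack = 0).
Description: the claimed parameters are [8, 6, 3]_11; such a code would be MDS (meets Singleton bound).


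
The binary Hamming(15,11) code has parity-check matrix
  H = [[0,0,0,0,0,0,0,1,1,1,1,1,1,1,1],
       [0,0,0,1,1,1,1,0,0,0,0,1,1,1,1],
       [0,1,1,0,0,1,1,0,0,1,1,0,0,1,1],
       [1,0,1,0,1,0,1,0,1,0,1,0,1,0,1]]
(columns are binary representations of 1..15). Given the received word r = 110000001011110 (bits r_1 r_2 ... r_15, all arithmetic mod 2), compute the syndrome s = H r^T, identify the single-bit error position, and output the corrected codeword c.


s = (1, 1, 1, 0)^T, error position = 14, corrected codeword c = 110000001011100

Compute s = H r^T mod 2 one row at a time:
  s_1 = 0 + 1 + 0 + 1 + 1 + 1 + 1 + 0 = 5 ≡ 1 (mod 2).
  s_2 = 0 + 0 + 0 + 0 + 1 + 1 + 1 + 0 = 3 ≡ 1 (mod 2).
  s_3 = 1 + 0 + 0 + 0 + 0 + 1 + 1 + 0 = 3 ≡ 1 (mod 2).
  s_4 = 1 + 0 + 0 + 0 + 1 + 1 + 1 + 0 = 4 ≡ 0 (mod 2).
s = (1, 1, 1, 0)^T — this equals column 14 of H (binary 1110), so error is at position 14.
Correct: flip bit 14 of r = 110000001011110 to get c = 110000001011100.
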